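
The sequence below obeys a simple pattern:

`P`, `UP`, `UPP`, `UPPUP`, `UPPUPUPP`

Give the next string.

From term 3 onward, concatenate the last term with the second-to-last: UP·P = UPP, UPP·UP = UPPUP, …
So term 6 is UPPUPUPP·UPPUP.

UPPUPUPPUPPUP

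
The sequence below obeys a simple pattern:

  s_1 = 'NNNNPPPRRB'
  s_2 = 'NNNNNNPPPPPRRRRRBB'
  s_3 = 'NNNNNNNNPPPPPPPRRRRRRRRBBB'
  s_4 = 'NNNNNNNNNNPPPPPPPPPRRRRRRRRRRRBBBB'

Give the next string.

NNNNNNNNNNNNPPPPPPPPPPPRRRRRRRRRRRRRRBBBBB

The n-th term is 2n+2 N's then 2n+1 P's then 3n-1 R's then n B's (n = 1, 2, …).
Setting n = 5 gives 12, 11, 14, 5 characters in each block.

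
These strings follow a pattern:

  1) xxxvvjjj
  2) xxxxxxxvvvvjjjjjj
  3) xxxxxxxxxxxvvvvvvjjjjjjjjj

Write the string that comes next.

The n-th term is 4n-1 x's then 2n v's then 3n j's (n = 1, 2, …).
At n = 4 the blocks have lengths 15, 8, 12.

xxxxxxxxxxxxxxxvvvvvvvvjjjjjjjjjjjj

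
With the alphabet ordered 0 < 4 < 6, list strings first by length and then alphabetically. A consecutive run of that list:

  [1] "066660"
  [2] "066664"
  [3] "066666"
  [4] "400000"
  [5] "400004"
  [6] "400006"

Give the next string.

Treat 400006 as a base-3 numeral over the given alphabet and add one, carrying through any trailing 6's.

400040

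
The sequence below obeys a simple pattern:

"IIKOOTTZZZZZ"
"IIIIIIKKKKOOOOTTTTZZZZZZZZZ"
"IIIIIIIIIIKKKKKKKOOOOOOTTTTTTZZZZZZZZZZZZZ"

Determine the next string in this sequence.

IIIIIIIIIIIIIIKKKKKKKKKKOOOOOOOOTTTTTTTTZZZZZZZZZZZZZZZZZ

Term n consists of 4n-2 I's, followed by 3n-2 K's, followed by 2n O's, followed by 2n T's, followed by 4n+1 Z's (n = 1, 2, …).
For the next term, n = 4, so the run lengths are 14, 10, 8, 8, 17.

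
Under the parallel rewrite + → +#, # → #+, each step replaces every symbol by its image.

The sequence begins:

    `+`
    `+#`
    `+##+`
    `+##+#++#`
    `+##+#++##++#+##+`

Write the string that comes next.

+##+#++##++#+##+#++#+##++##+#++#

Applying the rule to each of the 16 symbols of +##+#++##++#+##+ gives the pieces +# #+ #+ +# #+ +# +# #+ #+ +# +# #+ +# #+ #+ +#, which concatenate to the answer.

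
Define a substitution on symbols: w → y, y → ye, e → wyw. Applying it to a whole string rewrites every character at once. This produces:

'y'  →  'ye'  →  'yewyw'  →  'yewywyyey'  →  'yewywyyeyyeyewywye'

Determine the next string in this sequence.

Replace each of the 18 characters of yewywyyeyyeyewywye in place — ye wyw y ye y ye ye wyw ye ye wyw ye wyw y ye y ye wyw — and concatenate.

yewywyyeyyeyewywyeyewywyewywyyeyyewyw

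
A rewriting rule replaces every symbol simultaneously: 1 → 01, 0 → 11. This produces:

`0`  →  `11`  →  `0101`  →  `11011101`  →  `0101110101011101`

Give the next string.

Rewriting the 16 symbols of 0101110101011101 one by one yields 11 01 11 01 01 01 11 01 11 01 11 01 01 01 11 01; concatenated:

11011101010111011101110101011101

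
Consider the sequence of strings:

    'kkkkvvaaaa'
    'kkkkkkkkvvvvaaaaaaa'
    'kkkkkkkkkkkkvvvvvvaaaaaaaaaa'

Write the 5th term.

Each string has the form k^{4n} v^{2n} a^{3n+1} (n = 1, 2, …).
At n = 5 the blocks have lengths 20, 10, 16.

kkkkkkkkkkkkkkkkkkkkvvvvvvvvvvaaaaaaaaaaaaaaaa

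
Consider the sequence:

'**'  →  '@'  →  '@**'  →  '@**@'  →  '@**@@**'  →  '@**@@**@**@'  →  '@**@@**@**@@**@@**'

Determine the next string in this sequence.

Each term (from the third on) is the previous term followed by the one before it: term 3 = @·** = @**.
So term 8 is @**@@**@**@@**@@**·@**@@**@**@.

@**@@**@**@@**@@**@**@@**@**@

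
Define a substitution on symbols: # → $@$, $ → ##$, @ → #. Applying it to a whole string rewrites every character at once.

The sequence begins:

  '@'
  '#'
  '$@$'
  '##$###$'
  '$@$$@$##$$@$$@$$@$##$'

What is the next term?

Applying the rule to each of the 21 symbols of $@$$@$##$$@$$@$$@$##$ gives the pieces ##$ # ##$ ##$ # ##$ $@$ $@$ ##$ ##$ # ##$ ##$ # ##$ ##$ # ##$ $@$ $@$ ##$, which concatenate to the answer.

##$###$##$###$$@$$@$##$##$###$##$###$##$###$$@$$@$##$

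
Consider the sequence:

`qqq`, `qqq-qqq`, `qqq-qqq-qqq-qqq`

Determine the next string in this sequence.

qqq-qqq-qqq-qqq-qqq-qqq-qqq-qqq

Every step duplicates the string with '-' between the halves.
So the next term is two copies of qqq-qqq-qqq-qqq with '-' between the halves.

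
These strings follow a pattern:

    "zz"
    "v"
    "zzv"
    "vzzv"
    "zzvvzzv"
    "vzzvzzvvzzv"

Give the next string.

From term 3 onward, concatenate the second-to-last term with the last: zz·v = zzv, v·zzv = vzzv, …
Continuing: zzvvzzv · vzzvzzvvzzv gives term 7.

zzvvzzvvzzvzzvvzzv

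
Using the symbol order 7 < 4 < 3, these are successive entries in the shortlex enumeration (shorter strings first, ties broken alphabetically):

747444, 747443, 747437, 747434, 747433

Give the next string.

Treat 747433 as a base-3 numeral over the given alphabet and add one, carrying through any trailing 3's.

747377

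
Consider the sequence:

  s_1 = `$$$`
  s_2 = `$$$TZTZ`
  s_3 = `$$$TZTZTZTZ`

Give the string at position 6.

$$$TZTZTZTZTZTZTZTZTZTZ

The strings grow by a fixed suffix TZTZ each time.
From $$$TZTZTZTZ, 3 further steps: $$$TZTZTZTZ → $$$TZTZTZTZTZTZ → $$$TZTZTZTZTZTZTZTZ → (answer).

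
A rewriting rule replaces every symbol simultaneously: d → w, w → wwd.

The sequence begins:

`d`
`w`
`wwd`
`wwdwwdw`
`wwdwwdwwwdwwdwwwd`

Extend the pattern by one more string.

Replace each of the 17 characters of wwdwwdwwwdwwdwwwd in place — wwd wwd w wwd wwd w wwd wwd wwd w wwd wwd w wwd wwd wwd w — and concatenate.

wwdwwdwwwdwwdwwwdwwdwwdwwwdwwdwwwdwwdwwdw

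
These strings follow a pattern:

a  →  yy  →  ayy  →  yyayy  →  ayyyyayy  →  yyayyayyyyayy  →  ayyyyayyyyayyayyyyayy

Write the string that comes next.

From term 3 onward, concatenate the second-to-last term with the last: a·yy = ayy, yy·ayy = yyayy, …
The next term joins yyayyayyyyayy and ayyyyayyyyayyayyyyayy.

yyayyayyyyayyayyyyayyyyayyayyyyayy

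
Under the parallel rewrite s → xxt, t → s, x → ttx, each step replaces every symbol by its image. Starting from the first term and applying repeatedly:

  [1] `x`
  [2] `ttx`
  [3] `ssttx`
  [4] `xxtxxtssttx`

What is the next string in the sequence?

Apply φ to xxtxxtssttx symbol by symbol: x→ttx, x→ttx, t→s, x→ttx, x→ttx, t→s, s→xxt, s→xxt, t→s, t→s, x→ttx; joined: ttx ttx s ttx ttx s xxt xxt s s ttx.

ttxttxsttxttxsxxtxxtssttx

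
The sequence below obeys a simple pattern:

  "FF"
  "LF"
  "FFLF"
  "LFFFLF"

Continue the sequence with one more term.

FFLFLFFFLF

From term 3 onward, concatenate the second-to-last term with the last: FF·LF = FFLF, LF·FFLF = LFFFLF, …
The next term joins FFLF and LFFFLF.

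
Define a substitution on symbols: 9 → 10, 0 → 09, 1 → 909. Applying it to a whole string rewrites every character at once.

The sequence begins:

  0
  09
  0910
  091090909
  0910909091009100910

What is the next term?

φ(0910909091009100910) expands symbol-by-symbol to 09 10 909 09 10 09 10 09 10 909 09 09 10 909 09 09 10 909 09; joining the 19 pieces gives the next term.

091090909100910091090909091090909091090909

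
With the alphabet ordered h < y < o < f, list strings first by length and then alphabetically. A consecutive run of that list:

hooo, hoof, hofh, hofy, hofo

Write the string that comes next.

The successor of hofo increments the rightmost position that isn't already f and resets every position after it to h.

hoff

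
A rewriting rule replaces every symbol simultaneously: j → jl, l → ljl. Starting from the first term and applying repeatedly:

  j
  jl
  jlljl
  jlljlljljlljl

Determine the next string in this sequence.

jlljlljljlljlljljlljljlljlljljlljl

Applying the rule to each of the 13 symbols of jlljlljljlljl gives the pieces jl ljl ljl jl ljl ljl jl ljl jl ljl ljl jl ljl, which concatenate to the answer.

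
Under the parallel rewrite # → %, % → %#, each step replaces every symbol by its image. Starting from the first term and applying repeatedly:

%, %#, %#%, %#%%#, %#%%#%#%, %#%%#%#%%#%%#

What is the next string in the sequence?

Applying the rule to each of the 13 symbols of %#%%#%#%%#%%# gives the pieces %# % %# %# % %# % %# %# % %# %# %, which concatenate to the answer.

%#%%#%#%%#%%#%#%%#%#%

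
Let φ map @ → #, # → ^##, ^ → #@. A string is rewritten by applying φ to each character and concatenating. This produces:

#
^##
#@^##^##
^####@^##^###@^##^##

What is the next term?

Rewriting the 20 symbols of ^####@^##^###@^##^## one by one yields #@ ^## ^## ^## ^## # #@ ^## ^## #@ ^## ^## ^## # #@ ^## ^## #@ ^## ^##; concatenated:

#@^##^##^##^####@^##^###@^##^##^####@^##^###@^##^##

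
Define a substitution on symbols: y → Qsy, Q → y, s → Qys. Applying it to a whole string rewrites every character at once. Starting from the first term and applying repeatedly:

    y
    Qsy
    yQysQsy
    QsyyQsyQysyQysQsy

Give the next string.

φ(QsyyQsyQysyQysQsy) expands symbol-by-symbol to y Qys Qsy Qsy y Qys Qsy y Qsy Qys Qsy y Qsy Qys y Qys Qsy; joining the 17 pieces gives the next term.

yQysQsyQsyyQysQsyyQsyQysQsyyQsyQysyQysQsy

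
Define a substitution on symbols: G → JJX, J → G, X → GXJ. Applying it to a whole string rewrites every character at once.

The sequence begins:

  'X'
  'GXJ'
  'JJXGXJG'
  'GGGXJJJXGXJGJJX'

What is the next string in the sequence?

Applying the rule to each of the 15 symbols of GGGXJJJXGXJGJJX gives the pieces JJX JJX JJX GXJ G G G GXJ JJX GXJ G JJX G G GXJ, which concatenate to the answer.

JJXJJXJJXGXJGGGGXJJJXGXJGJJXGGGXJ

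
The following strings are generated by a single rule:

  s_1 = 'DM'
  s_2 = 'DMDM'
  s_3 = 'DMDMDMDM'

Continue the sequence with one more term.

s(k+1) = s(k)·s(k) — each term doubles the last.
So the next term is two copies of DMDMDMDM.

DMDMDMDMDMDMDMDM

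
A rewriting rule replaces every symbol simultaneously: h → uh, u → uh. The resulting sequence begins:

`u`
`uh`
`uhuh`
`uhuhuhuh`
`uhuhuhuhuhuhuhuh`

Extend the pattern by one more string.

uhuhuhuhuhuhuhuhuhuhuhuhuhuhuhuh

Replace each of the 16 characters of uhuhuhuhuhuhuhuh in place — uh uh uh uh uh uh uh uh uh uh uh uh uh uh uh uh — and concatenate.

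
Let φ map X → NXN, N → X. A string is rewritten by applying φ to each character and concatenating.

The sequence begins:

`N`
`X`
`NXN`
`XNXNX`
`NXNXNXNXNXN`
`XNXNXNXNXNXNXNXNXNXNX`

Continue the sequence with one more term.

Rewriting the 21 symbols of XNXNXNXNXNXNXNXNXNXNX one by one yields NXN X NXN X NXN X NXN X NXN X NXN X NXN X NXN X NXN X NXN X NXN; concatenated:

NXNXNXNXNXNXNXNXNXNXNXNXNXNXNXNXNXNXNXNXNXN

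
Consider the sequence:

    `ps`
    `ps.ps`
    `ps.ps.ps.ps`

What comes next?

ps.ps.ps.ps.ps.ps.ps.ps

Every step duplicates the string with '.' between the halves.
One more doubling of ps.ps.ps.ps gives the answer.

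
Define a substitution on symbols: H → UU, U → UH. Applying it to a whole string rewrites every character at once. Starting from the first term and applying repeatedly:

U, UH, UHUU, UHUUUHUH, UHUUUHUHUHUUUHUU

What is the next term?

Replace each of the 16 characters of UHUUUHUHUHUUUHUU in place — UH UU UH UH UH UU UH UU UH UU UH UH UH UU UH UH — and concatenate.

UHUUUHUHUHUUUHUUUHUUUHUHUHUUUHUH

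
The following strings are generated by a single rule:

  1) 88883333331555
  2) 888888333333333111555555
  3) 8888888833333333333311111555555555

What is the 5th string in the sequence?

The n-th term is 2n+2 8's then 3n+3 3's then 2n-1 1's then 3n 5's (n = 1, 2, …).
Setting n = 5 gives 12, 18, 9, 15 characters in each block.

888888888888333333333333333333111111111555555555555555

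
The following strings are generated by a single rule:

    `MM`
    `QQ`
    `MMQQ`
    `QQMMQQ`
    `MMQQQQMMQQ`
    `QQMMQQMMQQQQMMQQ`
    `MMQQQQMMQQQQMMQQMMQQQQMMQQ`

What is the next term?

From term 3 onward, concatenate the second-to-last term with the last: MM·QQ = MMQQ, QQ·MMQQ = QQMMQQ, …
So term 8 is QQMMQQMMQQQQMMQQ·MMQQQQMMQQQQMMQQMMQQQQMMQQ.

QQMMQQMMQQQQMMQQMMQQQQMMQQQQMMQQMMQQQQMMQQ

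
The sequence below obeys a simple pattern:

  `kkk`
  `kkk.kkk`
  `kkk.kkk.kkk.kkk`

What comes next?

Each string is two copies of the previous one joined by '.'.
One more doubling of kkk.kkk.kkk.kkk gives the answer.

kkk.kkk.kkk.kkk.kkk.kkk.kkk.kkk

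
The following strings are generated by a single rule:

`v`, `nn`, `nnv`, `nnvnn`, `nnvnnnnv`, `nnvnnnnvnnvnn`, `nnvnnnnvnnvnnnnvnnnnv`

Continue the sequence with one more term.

From term 3 onward, concatenate the last term with the second-to-last: nn·v = nnv, nnv·nn = nnvnn, …
So term 8 is nnvnnnnvnnvnnnnvnnnnv·nnvnnnnvnnvnn.

nnvnnnnvnnvnnnnvnnnnvnnvnnnnvnnvnn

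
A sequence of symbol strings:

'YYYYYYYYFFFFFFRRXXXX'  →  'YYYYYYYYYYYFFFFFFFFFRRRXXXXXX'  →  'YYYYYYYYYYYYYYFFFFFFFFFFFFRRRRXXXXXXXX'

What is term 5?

YYYYYYYYYYYYYYYYYYYYFFFFFFFFFFFFFFFFFFRRRRRRXXXXXXXXXXXX

Reading off run lengths: Y runs 8, 11, 14; F runs 6, 9, 12; R runs 2, 3, 4; X runs 4, 6, 8 — each is linear in n, where the shown terms are n = 2, 3, 4.
At n = 6 the blocks have lengths 20, 18, 6, 12.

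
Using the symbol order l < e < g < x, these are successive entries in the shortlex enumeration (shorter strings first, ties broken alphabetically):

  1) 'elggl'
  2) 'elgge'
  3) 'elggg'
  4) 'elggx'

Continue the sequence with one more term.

elgxl

Find the rightmost character of elggx below x, bump it to the next letter, and reset everything to its right to l.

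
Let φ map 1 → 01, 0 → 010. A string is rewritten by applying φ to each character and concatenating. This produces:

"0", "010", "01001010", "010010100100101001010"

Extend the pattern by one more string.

0100101001001010010100100101001001010010100100101001010

φ(010010100100101001010) expands symbol-by-symbol to 010 01 010 010 01 010 01 010 010 01 010 010 01 010 01 010 010 01 010 01 010; joining the 21 pieces gives the next term.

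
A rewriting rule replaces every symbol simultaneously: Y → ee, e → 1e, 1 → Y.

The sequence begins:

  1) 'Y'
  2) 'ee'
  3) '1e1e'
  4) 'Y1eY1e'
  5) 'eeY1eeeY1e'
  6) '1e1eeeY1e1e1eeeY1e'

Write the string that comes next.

Y1eY1e1e1eeeY1eY1eY1e1e1eeeY1e

Applying the rule to each of the 18 symbols of 1e1eeeY1e1e1eeeY1e gives the pieces Y 1e Y 1e 1e 1e ee Y 1e Y 1e Y 1e 1e 1e ee Y 1e, which concatenate to the answer.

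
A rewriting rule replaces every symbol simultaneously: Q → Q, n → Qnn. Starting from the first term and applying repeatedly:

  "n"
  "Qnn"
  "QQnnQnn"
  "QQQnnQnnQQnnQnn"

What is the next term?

φ(QQQnnQnnQQnnQnn) expands symbol-by-symbol to Q Q Q Qnn Qnn Q Qnn Qnn Q Q Qnn Qnn Q Qnn Qnn; joining the 15 pieces gives the next term.

QQQQnnQnnQQnnQnnQQQnnQnnQQnnQnn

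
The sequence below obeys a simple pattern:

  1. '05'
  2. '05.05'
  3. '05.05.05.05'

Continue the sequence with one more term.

05.05.05.05.05.05.05.05

Each string is two copies of the previous one joined by '.'.
So the next term is two copies of 05.05.05.05 with '.' between the halves.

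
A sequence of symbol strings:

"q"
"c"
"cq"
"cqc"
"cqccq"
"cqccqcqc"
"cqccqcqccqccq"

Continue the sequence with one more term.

Each term (from the third on) is the previous term followed by the one before it: term 3 = c·q = cq.
The next term joins cqccqcqccqccq and cqccqcqc.

cqccqcqccqccqcqccqcqc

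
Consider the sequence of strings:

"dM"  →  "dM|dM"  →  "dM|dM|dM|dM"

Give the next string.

dM|dM|dM|dM|dM|dM|dM|dM

s(k+1) = s(k)·|·s(k) — each term doubles the last with '|' between the halves.
One more doubling of dM|dM|dM|dM gives the answer.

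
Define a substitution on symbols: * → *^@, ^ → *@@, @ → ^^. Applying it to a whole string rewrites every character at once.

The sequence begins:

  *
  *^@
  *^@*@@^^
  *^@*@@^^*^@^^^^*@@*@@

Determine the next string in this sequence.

Applying the rule to each of the 21 symbols of *^@*@@^^*^@^^^^*@@*@@ gives the pieces *^@ *@@ ^^ *^@ ^^ ^^ *@@ *@@ *^@ *@@ ^^ *@@ *@@ *@@ *@@ *^@ ^^ ^^ *^@ ^^ ^^, which concatenate to the answer.

*^@*@@^^*^@^^^^*@@*@@*^@*@@^^*@@*@@*@@*@@*^@^^^^*^@^^^^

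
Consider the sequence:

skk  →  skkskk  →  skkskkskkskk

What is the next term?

s(k+1) = s(k)·s(k) — each term doubles the last.
Doubling skkskkskkskk:

skkskkskkskkskkskkskkskk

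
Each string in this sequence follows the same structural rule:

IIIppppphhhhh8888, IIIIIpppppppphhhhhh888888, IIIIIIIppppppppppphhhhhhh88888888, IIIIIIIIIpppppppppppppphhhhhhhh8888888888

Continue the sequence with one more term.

Reading off run lengths: I runs 3, 5, 7, 9; p runs 5, 8, 11, 14; h runs 5, 6, 7, 8; 8 runs 4, 6, 8, 10 — each is linear in n, where the shown terms are n = 2, 3, 4, 5.
Setting n = 6 gives 11, 17, 9, 12 characters in each block.

IIIIIIIIIIIppppppppppppppppphhhhhhhhh888888888888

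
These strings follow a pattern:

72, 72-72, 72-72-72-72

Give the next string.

s(k+1) = s(k)·-·s(k) — each term doubles the last with '-' between the halves.
Doubling 72-72-72-72 with '-' between the halves:

72-72-72-72-72-72-72-72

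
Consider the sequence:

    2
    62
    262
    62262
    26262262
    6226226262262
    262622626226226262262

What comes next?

6226226262262262622626226226262262

From term 3 onward, concatenate the second-to-last term with the last: 2·62 = 262, 62·262 = 62262, …
So term 8 is 6226226262262·262622626226226262262.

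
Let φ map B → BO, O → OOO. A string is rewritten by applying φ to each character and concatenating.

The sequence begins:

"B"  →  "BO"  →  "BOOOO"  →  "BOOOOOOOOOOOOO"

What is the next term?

Applying the rule to each of the 14 symbols of BOOOOOOOOOOOOO gives the pieces BO OOO OOO OOO OOO OOO OOO OOO OOO OOO OOO OOO OOO OOO, which concatenate to the answer.

BOOOOOOOOOOOOOOOOOOOOOOOOOOOOOOOOOOOOOOOO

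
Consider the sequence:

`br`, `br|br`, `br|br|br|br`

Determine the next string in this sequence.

s(k+1) = s(k)·|·s(k) — each term doubles the last with '|' between the halves.
One more doubling of br|br|br|br gives the answer.

br|br|br|br|br|br|br|br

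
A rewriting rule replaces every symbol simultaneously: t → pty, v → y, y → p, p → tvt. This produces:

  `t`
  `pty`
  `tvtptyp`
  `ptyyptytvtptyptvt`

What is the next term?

tvtptypptvtptypptyyptytvtptyptvtptyypty

φ(ptyyptytvtptyptvt) expands symbol-by-symbol to tvt pty p p tvt pty p pty y pty tvt pty p tvt pty y pty; joining the 17 pieces gives the next term.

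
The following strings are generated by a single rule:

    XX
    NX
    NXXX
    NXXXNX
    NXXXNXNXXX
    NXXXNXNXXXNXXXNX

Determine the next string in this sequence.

NXXXNXNXXXNXXXNXNXXXNXNXXX

From term 3 onward, concatenate the last term with the second-to-last: NX·XX = NXXX, NXXX·NX = NXXXNX, …
The next term joins NXXXNXNXXXNXXXNX and NXXXNXNXXX.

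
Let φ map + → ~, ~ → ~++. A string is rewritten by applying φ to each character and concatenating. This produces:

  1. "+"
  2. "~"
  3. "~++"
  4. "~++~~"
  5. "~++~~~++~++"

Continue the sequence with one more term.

~++~~~++~++~++~~~++~~

Apply φ to ~++~~~++~++ symbol by symbol: ~→~++, +→~, +→~, ~→~++, ~→~++, ~→~++, +→~, +→~, ~→~++, +→~, +→~; joined: ~++ ~ ~ ~++ ~++ ~++ ~ ~ ~++ ~ ~.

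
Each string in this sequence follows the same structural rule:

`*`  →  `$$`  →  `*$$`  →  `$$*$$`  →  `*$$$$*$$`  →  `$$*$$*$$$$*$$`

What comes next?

*$$$$*$$$$*$$*$$$$*$$

From term 3 onward, concatenate the second-to-last term with the last: *·$$ = *$$, $$·*$$ = $$*$$, …
The next term joins *$$$$*$$ and $$*$$*$$$$*$$.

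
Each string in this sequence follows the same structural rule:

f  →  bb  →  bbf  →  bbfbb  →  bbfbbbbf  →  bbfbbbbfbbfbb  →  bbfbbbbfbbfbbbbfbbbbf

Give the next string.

Each term (from the third on) is the previous term followed by the one before it: term 3 = bb·f = bbf.
So term 8 is bbfbbbbfbbfbbbbfbbbbf·bbfbbbbfbbfbb.

bbfbbbbfbbfbbbbfbbbbfbbfbbbbfbbfbb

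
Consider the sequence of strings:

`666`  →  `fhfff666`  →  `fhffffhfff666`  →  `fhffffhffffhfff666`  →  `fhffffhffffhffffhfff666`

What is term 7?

Every step adds fhfff at the front: s(k+1) = fhfff·s(k).
From fhffffhffffhffffhfff666, 2 further steps: fhffffhffffhffffhfff666 → fhffffhffffhffffhffffhfff666 → (answer).

fhffffhffffhffffhffffhffffhfff666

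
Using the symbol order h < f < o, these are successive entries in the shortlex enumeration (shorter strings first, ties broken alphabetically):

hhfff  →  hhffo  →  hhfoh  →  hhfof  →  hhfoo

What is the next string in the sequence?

Treat hhfoo as a base-3 numeral over the given alphabet and add one, carrying through any trailing o's.

hhohh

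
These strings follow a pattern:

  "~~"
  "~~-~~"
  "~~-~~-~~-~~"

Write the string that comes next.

s(k+1) = s(k)·-·s(k) — each term doubles the last with '-' between the halves.
So the next term is two copies of ~~-~~-~~-~~ with '-' between the halves.

~~-~~-~~-~~-~~-~~-~~-~~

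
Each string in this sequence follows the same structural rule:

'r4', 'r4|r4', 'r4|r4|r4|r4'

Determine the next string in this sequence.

s(k+1) = s(k)·|·s(k) — each term doubles the last with '|' between the halves.
One more doubling of r4|r4|r4|r4 gives the answer.

r4|r4|r4|r4|r4|r4|r4|r4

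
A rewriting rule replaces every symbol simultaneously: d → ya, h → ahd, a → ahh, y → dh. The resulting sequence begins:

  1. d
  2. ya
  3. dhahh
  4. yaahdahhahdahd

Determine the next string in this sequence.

dhahhahhahdyaahhahdahdahhahdyaahhahdya

Replace each of the 14 characters of yaahdahhahdahd in place — dh ahh ahh ahd ya ahh ahd ahd ahh ahd ya ahh ahd ya — and concatenate.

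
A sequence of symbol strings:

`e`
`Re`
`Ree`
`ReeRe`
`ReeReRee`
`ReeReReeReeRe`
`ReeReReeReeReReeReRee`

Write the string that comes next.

ReeReReeReeReReeReReeReeReReeReeRe

This is a Fibonacci-style word recurrence s(k) = s(k−1)·s(k−2): e.g. Re·e = Ree.
The next term joins ReeReReeReeReReeReRee and ReeReReeReeRe.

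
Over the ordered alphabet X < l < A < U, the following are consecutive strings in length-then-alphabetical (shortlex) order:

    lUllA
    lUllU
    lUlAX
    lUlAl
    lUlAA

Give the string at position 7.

lUlUX

Stepping forward 2 times from lUlAA: lUlAA → lUlAU, then the target.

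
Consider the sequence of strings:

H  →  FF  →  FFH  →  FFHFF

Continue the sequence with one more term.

Each term (from the third on) is the previous term followed by the one before it: term 3 = FF·H = FFH.
Continuing: FFHFF · FFH gives term 5.

FFHFFFFH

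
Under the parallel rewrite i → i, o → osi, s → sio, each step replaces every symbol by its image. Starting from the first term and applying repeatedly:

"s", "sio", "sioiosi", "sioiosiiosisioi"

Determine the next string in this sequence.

Applying the rule to each of the 15 symbols of sioiosiiosisioi gives the pieces sio i osi i osi sio i i osi sio i sio i osi i, which concatenate to the answer.

sioiosiiosisioiiosisioisioiosii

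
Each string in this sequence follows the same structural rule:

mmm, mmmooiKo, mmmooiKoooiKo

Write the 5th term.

mmmooiKoooiKoooiKoooiKo

Each term is the previous one with ooiKo appended.
From mmmooiKoooiKo, 2 further steps: mmmooiKoooiKo → mmmooiKoooiKoooiKo → (answer).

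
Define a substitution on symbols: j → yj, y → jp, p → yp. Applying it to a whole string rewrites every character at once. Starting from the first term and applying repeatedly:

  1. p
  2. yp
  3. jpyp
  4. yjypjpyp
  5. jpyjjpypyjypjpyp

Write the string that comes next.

Rewriting the 16 symbols of jpyjjpypyjypjpyp one by one yields yj yp jp yj yj yp jp yp jp yj jp yp yj yp jp yp; concatenated:

yjypjpyjyjypjpypjpyjjpypyjypjpyp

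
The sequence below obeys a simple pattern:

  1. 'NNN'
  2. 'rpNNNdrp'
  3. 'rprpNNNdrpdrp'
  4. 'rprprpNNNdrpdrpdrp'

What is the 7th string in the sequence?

Every step adds rp to the front and drp to the end of the previous string.
From rprprpNNNdrpdrpdrp, 3 further steps: rprprpNNNdrpdrpdrp → rprprprpNNNdrpdrpdrpdrp → rprprprprpNNNdrpdrpdrpdrpdrp → (answer).

rprprprprprpNNNdrpdrpdrpdrpdrpdrp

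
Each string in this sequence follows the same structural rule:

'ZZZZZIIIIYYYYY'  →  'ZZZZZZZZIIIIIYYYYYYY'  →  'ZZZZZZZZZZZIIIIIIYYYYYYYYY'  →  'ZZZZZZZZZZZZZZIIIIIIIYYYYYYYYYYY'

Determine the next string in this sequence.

The n-th term is 3n-1 Z's then n+2 I's then 2n+1 Y's, where the shown terms are n = 2, 3, 4, 5.
For the next term, n = 6, so the run lengths are 17, 8, 13.

ZZZZZZZZZZZZZZZZZIIIIIIIIYYYYYYYYYYYYY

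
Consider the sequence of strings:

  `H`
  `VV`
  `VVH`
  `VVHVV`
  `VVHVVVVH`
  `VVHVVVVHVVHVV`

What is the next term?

Each term (from the third on) is the previous term followed by the one before it: term 3 = VV·H = VVH.
The next term joins VVHVVVVHVVHVV and VVHVVVVH.

VVHVVVVHVVHVVVVHVVVVH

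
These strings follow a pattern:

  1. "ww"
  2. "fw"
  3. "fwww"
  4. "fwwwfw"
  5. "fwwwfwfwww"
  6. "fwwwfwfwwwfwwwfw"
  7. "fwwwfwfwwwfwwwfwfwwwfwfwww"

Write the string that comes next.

Each term (from the third on) is the previous term followed by the one before it: term 3 = fw·ww = fwww.
So term 8 is fwwwfwfwwwfwwwfwfwwwfwfwww·fwwwfwfwwwfwwwfw.

fwwwfwfwwwfwwwfwfwwwfwfwwwfwwwfwfwwwfwwwfw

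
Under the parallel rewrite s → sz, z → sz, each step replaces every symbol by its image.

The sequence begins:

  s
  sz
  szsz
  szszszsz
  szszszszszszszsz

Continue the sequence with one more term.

φ(szszszszszszszsz) expands symbol-by-symbol to sz sz sz sz sz sz sz sz sz sz sz sz sz sz sz sz; joining the 16 pieces gives the next term.

szszszszszszszszszszszszszszszsz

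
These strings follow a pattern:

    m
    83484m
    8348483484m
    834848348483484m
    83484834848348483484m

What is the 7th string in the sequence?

Every step adds 83484 at the front: s(k+1) = 83484·s(k).
From 83484834848348483484m, 2 further steps: 83484834848348483484m → 8348483484834848348483484m → (answer).

834848348483484834848348483484m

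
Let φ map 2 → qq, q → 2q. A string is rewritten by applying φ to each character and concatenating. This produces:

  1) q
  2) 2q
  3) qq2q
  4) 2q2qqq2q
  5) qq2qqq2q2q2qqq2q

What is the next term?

φ(qq2qqq2q2q2qqq2q) expands symbol-by-symbol to 2q 2q qq 2q 2q 2q qq 2q qq 2q qq 2q 2q 2q qq 2q; joining the 16 pieces gives the next term.

2q2qqq2q2q2qqq2qqq2qqq2q2q2qqq2q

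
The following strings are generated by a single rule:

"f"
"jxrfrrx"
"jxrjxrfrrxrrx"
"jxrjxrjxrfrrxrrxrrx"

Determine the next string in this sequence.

jxrjxrjxrjxrfrrxrrxrrxrrx

s(k+1) = jxr·s(k)·rrx, so each term gains jxr as a prefix and rrx as a suffix.
So the next term is jxr·jxrjxrjxrfrrxrrxrrx·rrx.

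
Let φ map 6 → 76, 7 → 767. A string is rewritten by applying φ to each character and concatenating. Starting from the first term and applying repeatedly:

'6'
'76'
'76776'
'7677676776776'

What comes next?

φ(7677676776776) expands symbol-by-symbol to 767 76 767 767 76 767 76 767 767 76 767 767 76; joining the 13 pieces gives the next term.

7677676776776767767677677676776776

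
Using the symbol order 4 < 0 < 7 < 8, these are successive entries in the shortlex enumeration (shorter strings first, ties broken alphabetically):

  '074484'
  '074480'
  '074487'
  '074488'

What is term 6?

Advancing 2 positions from 074488 through 074488 → 074044 reaches term 6.

074040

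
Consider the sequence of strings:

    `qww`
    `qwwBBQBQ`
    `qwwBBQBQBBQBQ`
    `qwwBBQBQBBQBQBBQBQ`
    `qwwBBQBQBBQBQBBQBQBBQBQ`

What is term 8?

qwwBBQBQBBQBQBBQBQBBQBQBBQBQBBQBQBBQBQ

The strings grow by a fixed suffix BBQBQ each time.
From qwwBBQBQBBQBQBBQBQBBQBQ, 3 further steps: qwwBBQBQBBQBQBBQBQBBQBQ → qwwBBQBQBBQBQBBQBQBBQBQBBQBQ → qwwBBQBQBBQBQBBQBQBBQBQBBQBQBBQBQ → (answer).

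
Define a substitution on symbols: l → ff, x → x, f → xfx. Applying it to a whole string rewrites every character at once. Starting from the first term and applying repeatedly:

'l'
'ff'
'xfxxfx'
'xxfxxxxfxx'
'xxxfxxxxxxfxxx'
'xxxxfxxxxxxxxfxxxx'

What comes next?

Replace each of the 18 characters of xxxxfxxxxxxxxfxxxx in place — x x x x xfx x x x x x x x x xfx x x x x — and concatenate.

xxxxxfxxxxxxxxxxfxxxxx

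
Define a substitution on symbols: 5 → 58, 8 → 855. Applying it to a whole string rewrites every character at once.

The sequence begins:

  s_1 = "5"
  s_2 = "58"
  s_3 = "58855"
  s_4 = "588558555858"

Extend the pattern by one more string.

Expanding 588558555858: 5→58, 8→855, 8→855, 5→58, 5→58, 8→855, 5→58, 5→58, 5→58, 8→855, 5→58, 8→855. Concatenated: 58 855 855 58 58 855 58 58 58 855 58 855.

58855855585885558585885558855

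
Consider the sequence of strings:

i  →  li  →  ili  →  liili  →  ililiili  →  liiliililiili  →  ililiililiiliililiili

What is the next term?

From term 3 onward, concatenate the second-to-last term with the last: i·li = ili, li·ili = liili, …
So term 8 is liiliililiili·ililiililiiliililiili.

liiliililiiliililiililiiliililiili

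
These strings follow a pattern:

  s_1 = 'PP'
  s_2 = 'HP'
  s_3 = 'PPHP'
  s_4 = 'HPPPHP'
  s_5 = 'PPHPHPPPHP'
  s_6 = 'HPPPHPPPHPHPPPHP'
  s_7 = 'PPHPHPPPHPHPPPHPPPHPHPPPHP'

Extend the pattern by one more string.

Each term (from the third on) is the two preceding terms concatenated in order: term 3 = PP·HP = PPHP.
So term 8 is HPPPHPPPHPHPPPHP·PPHPHPPPHPHPPPHPPPHPHPPPHP.

HPPPHPPPHPHPPPHPPPHPHPPPHPHPPPHPPPHPHPPPHP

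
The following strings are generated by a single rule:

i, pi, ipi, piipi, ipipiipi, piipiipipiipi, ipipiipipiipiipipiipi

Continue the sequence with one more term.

Each term (from the third on) is the two preceding terms concatenated in order: term 3 = i·pi = ipi.
The next term joins piipiipipiipi and ipipiipipiipiipipiipi.

piipiipipiipiipipiipipiipiipipiipi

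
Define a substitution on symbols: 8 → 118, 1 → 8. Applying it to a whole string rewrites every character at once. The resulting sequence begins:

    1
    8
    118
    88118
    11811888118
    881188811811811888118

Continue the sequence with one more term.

φ(881188811811811888118) expands symbol-by-symbol to 118 118 8 8 118 118 118 8 8 118 8 8 118 8 8 118 118 118 8 8 118; joining the 21 pieces gives the next term.

1181188811811811888118881188811811811888118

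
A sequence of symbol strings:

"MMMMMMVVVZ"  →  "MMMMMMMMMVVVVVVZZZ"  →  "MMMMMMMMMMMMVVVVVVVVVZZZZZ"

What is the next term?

Reading off run lengths: M runs 6, 9, 12; V runs 3, 6, 9; Z runs 1, 3, 5 — each is linear in n (n = 1, 2, …).
For the next term, n = 4, so the run lengths are 15, 12, 7.

MMMMMMMMMMMMMMMVVVVVVVVVVVVZZZZZZZ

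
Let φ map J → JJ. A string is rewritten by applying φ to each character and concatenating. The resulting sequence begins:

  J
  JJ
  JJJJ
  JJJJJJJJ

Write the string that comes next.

JJJJJJJJJJJJJJJJ

Apply φ to JJJJJJJJ symbol by symbol: J→JJ, J→JJ, J→JJ, J→JJ, J→JJ, J→JJ, J→JJ, J→JJ; joined: JJ JJ JJ JJ JJ JJ JJ JJ.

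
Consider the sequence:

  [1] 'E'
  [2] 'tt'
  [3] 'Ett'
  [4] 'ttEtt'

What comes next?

Each term (from the third on) is the two preceding terms concatenated in order: term 3 = E·tt = Ett.
So term 5 is Ett·ttEtt.

EttttEtt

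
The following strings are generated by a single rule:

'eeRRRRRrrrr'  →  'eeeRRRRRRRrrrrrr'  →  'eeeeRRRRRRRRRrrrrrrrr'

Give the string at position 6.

eeeeeeeRRRRRRRRRRRRRRRrrrrrrrrrrrrrr

Each string has the form e^{n-1} R^{2n-1} r^{2n-2}, where the shown terms are n = 3, 4, 5.
For term 6, n = 8, so the run lengths are 7, 15, 14.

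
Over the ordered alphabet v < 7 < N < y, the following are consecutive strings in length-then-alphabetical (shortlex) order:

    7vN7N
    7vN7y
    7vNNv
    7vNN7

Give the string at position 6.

7vNNy

Continuing the enumeration 2 steps past 7vNN7: 7vNN7 → 7vNNN → (answer).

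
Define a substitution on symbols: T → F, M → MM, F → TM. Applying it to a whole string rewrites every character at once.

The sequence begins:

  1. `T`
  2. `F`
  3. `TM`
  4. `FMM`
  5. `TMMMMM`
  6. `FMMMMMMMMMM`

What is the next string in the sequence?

Rewriting each symbol of FMMMMMMMMMM: F→TM, M→MM, M→MM, M→MM, M→MM, M→MM, M→MM, M→MM, M→MM, M→MM, M→MM, which concatenates to TM MM MM MM MM MM MM MM MM MM MM.

TMMMMMMMMMMMMMMMMMMMMM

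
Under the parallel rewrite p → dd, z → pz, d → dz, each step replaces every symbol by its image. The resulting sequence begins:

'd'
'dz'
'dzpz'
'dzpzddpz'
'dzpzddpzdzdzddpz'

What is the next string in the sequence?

dzpzddpzdzdzddpzdzpzdzpzdzdzddpz

φ(dzpzddpzdzdzddpz) expands symbol-by-symbol to dz pz dd pz dz dz dd pz dz pz dz pz dz dz dd pz; joining the 16 pieces gives the next term.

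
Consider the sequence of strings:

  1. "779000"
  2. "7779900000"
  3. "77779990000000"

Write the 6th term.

77777779999990000000000000

Each string has the form 7^{n} 9^{n-1} 0^{2n-1}, where the shown terms are n = 2, 3, 4.
For term 6, n = 7, so the run lengths are 7, 6, 13.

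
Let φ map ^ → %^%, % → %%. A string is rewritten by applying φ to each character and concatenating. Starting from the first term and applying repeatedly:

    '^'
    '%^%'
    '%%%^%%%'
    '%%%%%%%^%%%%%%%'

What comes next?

Applying the rule to each of the 15 symbols of %%%%%%%^%%%%%%% gives the pieces %% %% %% %% %% %% %% %^% %% %% %% %% %% %% %%, which concatenate to the answer.

%%%%%%%%%%%%%%%^%%%%%%%%%%%%%%%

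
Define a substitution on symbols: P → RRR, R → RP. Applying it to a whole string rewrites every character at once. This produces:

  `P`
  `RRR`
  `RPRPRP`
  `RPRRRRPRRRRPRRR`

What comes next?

RPRRRRPRPRPRPRRRRPRPRPRPRRRRPRPRP

Applying the rule to each of the 15 symbols of RPRRRRPRRRRPRRR gives the pieces RP RRR RP RP RP RP RRR RP RP RP RP RRR RP RP RP, which concatenate to the answer.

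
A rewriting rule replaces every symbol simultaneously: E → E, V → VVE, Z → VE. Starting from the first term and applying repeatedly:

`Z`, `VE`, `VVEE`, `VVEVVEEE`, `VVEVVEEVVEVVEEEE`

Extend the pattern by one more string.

Rewriting the 16 symbols of VVEVVEEVVEVVEEEE one by one yields VVE VVE E VVE VVE E E VVE VVE E VVE VVE E E E E; concatenated:

VVEVVEEVVEVVEEEVVEVVEEVVEVVEEEEE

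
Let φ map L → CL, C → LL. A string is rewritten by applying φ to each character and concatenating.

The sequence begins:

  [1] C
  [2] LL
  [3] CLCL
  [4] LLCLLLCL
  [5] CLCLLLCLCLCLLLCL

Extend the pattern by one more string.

φ(CLCLLLCLCLCLLLCL) expands symbol-by-symbol to LL CL LL CL CL CL LL CL LL CL LL CL CL CL LL CL; joining the 16 pieces gives the next term.

LLCLLLCLCLCLLLCLLLCLLLCLCLCLLLCL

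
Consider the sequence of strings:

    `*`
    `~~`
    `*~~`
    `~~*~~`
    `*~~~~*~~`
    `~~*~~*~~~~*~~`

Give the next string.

*~~~~*~~~~*~~*~~~~*~~

This is a Fibonacci-style word recurrence s(k) = s(k−2)·s(k−1): e.g. *·~~ = *~~.
So term 7 is *~~~~*~~·~~*~~*~~~~*~~.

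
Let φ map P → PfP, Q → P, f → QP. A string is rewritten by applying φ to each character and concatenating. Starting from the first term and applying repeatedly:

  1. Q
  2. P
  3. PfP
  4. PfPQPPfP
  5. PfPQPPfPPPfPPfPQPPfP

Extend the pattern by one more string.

Replace each of the 20 characters of PfPQPPfPPPfPPfPQPPfP in place — PfP QP PfP P PfP PfP QP PfP PfP PfP QP PfP PfP QP PfP P PfP PfP QP PfP — and concatenate.

PfPQPPfPPPfPPfPQPPfPPfPPfPQPPfPPfPQPPfPPPfPPfPQPPfP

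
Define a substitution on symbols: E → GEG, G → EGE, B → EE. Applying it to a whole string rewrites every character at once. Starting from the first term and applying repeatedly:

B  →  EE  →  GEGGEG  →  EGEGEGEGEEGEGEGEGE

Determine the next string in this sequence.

Applying the rule to each of the 18 symbols of EGEGEGEGEEGEGEGEGE gives the pieces GEG EGE GEG EGE GEG EGE GEG EGE GEG GEG EGE GEG EGE GEG EGE GEG EGE GEG, which concatenate to the answer.

GEGEGEGEGEGEGEGEGEGEGEGEGEGGEGEGEGEGEGEGEGEGEGEGEGEGEG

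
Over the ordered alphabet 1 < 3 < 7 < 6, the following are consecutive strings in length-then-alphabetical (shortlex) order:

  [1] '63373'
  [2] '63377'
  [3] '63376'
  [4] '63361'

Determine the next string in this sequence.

The successor of 63361 increments the rightmost position that isn't already 6 and resets every position after it to 1.

63363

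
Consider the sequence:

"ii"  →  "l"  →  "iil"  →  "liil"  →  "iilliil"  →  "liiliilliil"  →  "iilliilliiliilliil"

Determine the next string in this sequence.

Each term (from the third on) is the two preceding terms concatenated in order: term 3 = ii·l = iil.
Continuing: liiliilliil · iilliilliiliilliil gives term 8.

liiliilliiliilliilliiliilliil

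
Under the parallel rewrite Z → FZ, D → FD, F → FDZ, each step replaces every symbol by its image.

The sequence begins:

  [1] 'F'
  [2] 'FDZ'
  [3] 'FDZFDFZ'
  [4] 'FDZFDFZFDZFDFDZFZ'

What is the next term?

Rewriting the 17 symbols of FDZFDFZFDZFDFDZFZ one by one yields FDZ FD FZ FDZ FD FDZ FZ FDZ FD FZ FDZ FD FDZ FD FZ FDZ FZ; concatenated:

FDZFDFZFDZFDFDZFZFDZFDFZFDZFDFDZFDFZFDZFZ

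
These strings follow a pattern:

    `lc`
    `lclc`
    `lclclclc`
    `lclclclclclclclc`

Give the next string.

lclclclclclclclclclclclclclclclc

s(k+1) = s(k)·s(k) — each term doubles the last.
So the next term is two copies of lclclclclclclclc.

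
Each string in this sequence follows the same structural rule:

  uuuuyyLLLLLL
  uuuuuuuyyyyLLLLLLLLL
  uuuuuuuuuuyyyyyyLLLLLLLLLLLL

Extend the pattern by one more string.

Each string has the form u^{3n+1} y^{2n} L^{3n+3} (n = 1, 2, …).
For the next term, n = 4, so the run lengths are 13, 8, 15.

uuuuuuuuuuuuuyyyyyyyyLLLLLLLLLLLLLLL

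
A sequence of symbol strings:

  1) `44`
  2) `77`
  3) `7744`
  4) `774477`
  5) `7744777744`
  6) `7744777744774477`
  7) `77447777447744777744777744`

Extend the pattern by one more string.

Each term (from the third on) is the previous term followed by the one before it: term 3 = 77·44 = 7744.
So term 8 is 77447777447744777744777744·7744777744774477.

774477774477447777447777447744777744774477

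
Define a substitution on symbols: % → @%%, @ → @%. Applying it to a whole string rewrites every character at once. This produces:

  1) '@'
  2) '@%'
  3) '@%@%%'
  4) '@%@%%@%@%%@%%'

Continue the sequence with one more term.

Rewriting the 13 symbols of @%@%%@%@%%@%% one by one yields @% @%% @% @%% @%% @% @%% @% @%% @%% @% @%% @%%; concatenated:

@%@%%@%@%%@%%@%@%%@%@%%@%%@%@%%@%%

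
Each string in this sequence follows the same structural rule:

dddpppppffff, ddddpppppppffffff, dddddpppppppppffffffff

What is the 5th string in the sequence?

dddddddpppppppppppppffffffffffff

Reading off run lengths: d runs 3, 4, 5; p runs 5, 7, 9; f runs 4, 6, 8 — each is linear in n, where the shown terms are n = 2, 3, 4.
At n = 6 the blocks have lengths 7, 13, 12.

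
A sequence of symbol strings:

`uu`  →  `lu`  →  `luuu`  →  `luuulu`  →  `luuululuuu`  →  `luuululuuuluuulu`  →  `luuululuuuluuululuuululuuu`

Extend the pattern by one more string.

Each term (from the third on) is the previous term followed by the one before it: term 3 = lu·uu = luuu.
So term 8 is luuululuuuluuululuuululuuu·luuululuuuluuulu.

luuululuuuluuululuuululuuuluuululuuuluuulu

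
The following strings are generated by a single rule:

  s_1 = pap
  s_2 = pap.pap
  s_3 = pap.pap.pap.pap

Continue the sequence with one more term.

Every step duplicates the string with '.' between the halves.
One more doubling of pap.pap.pap.pap gives the answer.

pap.pap.pap.pap.pap.pap.pap.pap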